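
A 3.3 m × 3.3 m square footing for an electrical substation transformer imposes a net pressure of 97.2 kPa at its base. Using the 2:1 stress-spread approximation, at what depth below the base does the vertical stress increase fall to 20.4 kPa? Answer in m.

z ≈ 3.9 m

2:1 spreading — at depth z the loaded area has grown by z in each plan dimension:
qB²/(B+z)² = Δσ_z ⇒ z = B(√(q/Δσ_z) − 1) = 3.3×(√(97.2/20.4) − 1) = 3.903 m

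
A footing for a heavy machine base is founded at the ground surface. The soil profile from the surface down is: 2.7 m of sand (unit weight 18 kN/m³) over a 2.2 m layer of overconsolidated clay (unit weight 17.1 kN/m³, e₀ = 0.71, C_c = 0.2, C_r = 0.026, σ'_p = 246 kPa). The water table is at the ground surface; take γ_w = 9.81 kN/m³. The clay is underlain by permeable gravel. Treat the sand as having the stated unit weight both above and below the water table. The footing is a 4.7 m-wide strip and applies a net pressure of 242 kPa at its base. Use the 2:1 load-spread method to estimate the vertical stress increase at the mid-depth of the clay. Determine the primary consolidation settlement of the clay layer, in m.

S_c ≈ 0.0246 m

Mid-depth of clay below the ground surface: z = 2.7 + 2.2/2 = 3.8 m.
Total vertical stress at mid-clay: σ_v = 18×2.7 + 17.1×1.1 = 67.41 kPa.
Pore pressure: u = 9.81×(3.8 − 0) = 37.278 kPa.
Initial effective stress: σ'_0 = σ_v − u = 67.41 − 37.278 = 30.132 kPa.
Stress increase at mid-clay by the 2:1 spreading method:
Δσ = qB/(B+z) = 242×4.7/(4.7+3.8) = 133.81 kPa
Final effective stress: σ'_f = 30.132 + 133.81 = 163.94 kPa.
σ'_f = 163.94 ≤ σ'_p = 246 kPa, so the clay remains overconsolidated and only the recompression index applies:
S_c = C_r·H/(1+e₀)·log₁₀(σ'_f/σ'_0) = 0.026×2.2/1.71×log₁₀(163.94/30.132)
    = 0.033449 × 0.73566 = 0.02461 m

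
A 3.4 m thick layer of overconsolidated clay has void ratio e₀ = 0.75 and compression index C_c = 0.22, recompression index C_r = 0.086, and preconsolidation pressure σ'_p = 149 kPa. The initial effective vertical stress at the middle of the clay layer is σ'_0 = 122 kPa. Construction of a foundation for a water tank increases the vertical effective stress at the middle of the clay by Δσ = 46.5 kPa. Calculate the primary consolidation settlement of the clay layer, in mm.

Final effective stress: σ'_f = 122 + 46.5 = 168.5 kPa.
σ'_f = 168.5 > σ'_p = 149 kPa, so the stress path crosses the preconsolidation pressure — recompression up to σ'_p, then virgin compression beyond:
S_c = H/(1+e₀)·[C_r·log₁₀(σ'_p/σ'_0) + C_c·log₁₀(σ'_f/σ'_p)]
    = 3.4/1.75 × [0.086×log₁₀(149/122) + 0.22×log₁₀(168.5/149)]
    = 1.9429 × [0.0074671 + 0.011751] = 0.03734 m

S_c ≈ 37.3 mm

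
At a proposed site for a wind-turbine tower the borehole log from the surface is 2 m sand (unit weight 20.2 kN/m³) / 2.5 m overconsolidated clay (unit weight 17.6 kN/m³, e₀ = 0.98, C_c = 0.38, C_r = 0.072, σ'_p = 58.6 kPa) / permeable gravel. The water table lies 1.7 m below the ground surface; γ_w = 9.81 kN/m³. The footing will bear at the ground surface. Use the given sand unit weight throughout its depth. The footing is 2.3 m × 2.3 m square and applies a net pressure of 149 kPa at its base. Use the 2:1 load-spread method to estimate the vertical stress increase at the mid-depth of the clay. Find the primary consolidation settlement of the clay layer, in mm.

Mid-depth of clay below the ground surface: z = 2 + 2.5/2 = 3.25 m.
Total vertical stress at mid-clay: σ_v = 20.2×2 + 17.6×1.25 = 62.4 kPa.
Pore pressure: u = 9.81×(3.25 − 1.7) = 15.206 kPa.
Initial effective stress: σ'_0 = σ_v − u = 62.4 − 15.206 = 47.194 kPa.
Stress increase at mid-clay by the 2:1 spreading method:
Δσ = qBL/((B+z)(L+z)) = 149×2.3×2.3/((2.3+3.25)(2.3+3.25)) = 25.589 kPa
Final effective stress: σ'_f = 47.194 + 25.589 = 72.783 kPa.
σ'_f = 72.783 > σ'_p = 58.6 kPa, so the stress path crosses the preconsolidation pressure — recompression up to σ'_p, then virgin compression beyond:
S_c = H/(1+e₀)·[C_r·log₁₀(σ'_p/σ'_0) + C_c·log₁₀(σ'_f/σ'_p)]
    = 2.5/1.98 × [0.072×log₁₀(58.6/47.194) + 0.38×log₁₀(72.783/58.6)]
    = 1.2626 × [0.0067688 + 0.03577] = 0.05371 m

S_c ≈ 53.7 mm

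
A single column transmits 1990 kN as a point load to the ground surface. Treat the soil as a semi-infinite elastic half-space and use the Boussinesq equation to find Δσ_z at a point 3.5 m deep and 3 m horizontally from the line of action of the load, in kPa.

Δσ_z ≈ 19.6 kPa

Boussinesq vertical stress below a point load on an elastic half-space:
Δσ_z = 3P/(2πz²) · [1 + (r/z)²]^(−5/2)
r/z = 3/3.5 = 0.85714; [1+(r/z)²]^(−5/2) = 0.25231.
Δσ_z = 3×1990/(2π×3.5²) × 0.25231 = 77.564 × 0.25231 = 19.57 kPa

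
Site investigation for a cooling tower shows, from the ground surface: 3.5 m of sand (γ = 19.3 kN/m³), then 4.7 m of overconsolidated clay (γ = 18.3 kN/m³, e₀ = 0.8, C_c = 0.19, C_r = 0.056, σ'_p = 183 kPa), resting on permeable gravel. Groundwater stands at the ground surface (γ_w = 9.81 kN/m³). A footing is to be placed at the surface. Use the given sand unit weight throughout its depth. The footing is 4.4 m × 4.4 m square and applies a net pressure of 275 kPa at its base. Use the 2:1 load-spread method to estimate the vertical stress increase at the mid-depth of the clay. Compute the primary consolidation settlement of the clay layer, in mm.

S_c ≈ 42.5 mm

Mid-depth of clay below the ground surface: z = 3.5 + 4.7/2 = 5.85 m.
Total vertical stress at mid-clay: σ_v = 19.3×3.5 + 18.3×2.35 = 110.56 kPa.
Pore pressure: u = 9.81×(5.85 − 0) = 57.389 kPa.
Initial effective stress: σ'_0 = σ_v − u = 110.56 − 57.389 = 53.171 kPa.
Stress increase at mid-clay by the 2:1 spreading method:
Δσ = qBL/((B+z)(L+z)) = 275×4.4×4.4/((4.4+5.85)(4.4+5.85)) = 50.675 kPa
Final effective stress: σ'_f = 53.171 + 50.675 = 103.85 kPa.
σ'_f = 103.85 ≤ σ'_p = 183 kPa, so the clay remains overconsolidated and only the recompression index applies:
S_c = C_r·H/(1+e₀)·log₁₀(σ'_f/σ'_0) = 0.056×4.7/1.8×log₁₀(103.85/53.171)
    = 0.14622 × 0.29073 = 0.04251 m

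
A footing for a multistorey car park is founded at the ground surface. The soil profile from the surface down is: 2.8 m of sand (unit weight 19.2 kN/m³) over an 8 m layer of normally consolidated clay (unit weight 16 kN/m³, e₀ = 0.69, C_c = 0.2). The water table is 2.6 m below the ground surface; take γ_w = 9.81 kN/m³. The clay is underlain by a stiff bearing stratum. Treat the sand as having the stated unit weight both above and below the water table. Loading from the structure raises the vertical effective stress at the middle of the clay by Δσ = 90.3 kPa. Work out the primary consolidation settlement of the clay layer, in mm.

Mid-depth of clay below the ground surface: z = 2.8 + 8/2 = 6.8 m.
Total vertical stress at mid-clay: σ_v = 19.2×2.8 + 16×4 = 117.76 kPa.
Pore pressure: u = 9.81×(6.8 − 2.6) = 41.202 kPa.
Initial effective stress: σ'_0 = σ_v − u = 117.76 − 41.202 = 76.558 kPa.
Final effective stress: σ'_f = σ'_0 + Δσ = 76.558 + 90.3 = 166.86 kPa.
Normally consolidated clay, so the full stress increment lies on the virgin compression line:
S_c = C_c·H/(1+e₀)·log₁₀(σ'_f/σ'_0) = 0.2×8/(1+0.69)×log₁₀(166.86/76.558)
    = 0.94675 × 0.33836 = 0.3203 m

S_c ≈ 320 mm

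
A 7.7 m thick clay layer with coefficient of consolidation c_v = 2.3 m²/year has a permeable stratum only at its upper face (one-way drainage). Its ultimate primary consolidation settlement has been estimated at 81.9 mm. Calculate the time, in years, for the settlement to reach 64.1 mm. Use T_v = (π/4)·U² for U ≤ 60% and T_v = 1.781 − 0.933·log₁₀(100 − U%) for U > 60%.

t ≈ 13.8 years

Drainage path length: H_d = H = 7.7 m (single drainage).
U = S(t)/S_ult = 64.1/81.9 = 0.7827.
U > 60%: T_v = 1.781 − 0.933·log₁₀(100 − 78.266) = 0.53345.
t = T_v·H_d²/c_v = 0.53345×7.7²/2.3 = 13.75 years.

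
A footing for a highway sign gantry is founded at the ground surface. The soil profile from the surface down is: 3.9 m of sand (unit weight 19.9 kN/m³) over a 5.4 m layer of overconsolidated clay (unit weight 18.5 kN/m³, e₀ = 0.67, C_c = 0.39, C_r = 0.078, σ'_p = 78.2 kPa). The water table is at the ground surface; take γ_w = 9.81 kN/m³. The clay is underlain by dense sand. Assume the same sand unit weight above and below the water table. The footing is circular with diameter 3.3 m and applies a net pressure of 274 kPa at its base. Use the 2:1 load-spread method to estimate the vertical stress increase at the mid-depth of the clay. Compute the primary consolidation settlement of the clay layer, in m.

Mid-depth of clay below the ground surface: z = 3.9 + 5.4/2 = 6.6 m.
Total vertical stress at mid-clay: σ_v = 19.9×3.9 + 18.5×2.7 = 127.56 kPa.
Pore pressure: u = 9.81×(6.6 − 0) = 64.746 kPa.
Initial effective stress: σ'_0 = σ_v − u = 127.56 − 64.746 = 62.814 kPa.
Stress increase at mid-clay by the 2:1 spreading method:
Δσ ≈ qD²/(D+z)² = 274×3.3²/(3.3+6.6)² = 30.444 kPa
Final effective stress: σ'_f = 62.814 + 30.444 = 93.258 kPa.
σ'_f = 93.258 > σ'_p = 78.2 kPa, so the stress path crosses the preconsolidation pressure — recompression up to σ'_p, then virgin compression beyond:
S_c = H/(1+e₀)·[C_r·log₁₀(σ'_p/σ'_0) + C_c·log₁₀(σ'_f/σ'_p)]
    = 5.4/1.67 × [0.078×log₁₀(78.2/62.814) + 0.39×log₁₀(93.258/78.2)]
    = 3.2335 × [0.0074217 + 0.029827] = 0.1204 m

S_c ≈ 0.12 m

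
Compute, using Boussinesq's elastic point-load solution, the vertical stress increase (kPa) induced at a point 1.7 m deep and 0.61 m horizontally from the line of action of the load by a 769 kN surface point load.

Δσ_z ≈ 93.9 kPa

Boussinesq vertical stress below a point load on an elastic half-space:
Δσ_z = 3P/(2πz²) · [1 + (r/z)²]^(−5/2)
r/z = 0.61/1.7 = 0.35882; [1+(r/z)²]^(−5/2) = 0.73876.
Δσ_z = 3×769/(2π×1.7²) × 0.73876 = 127.05 × 0.73876 = 93.86 kPa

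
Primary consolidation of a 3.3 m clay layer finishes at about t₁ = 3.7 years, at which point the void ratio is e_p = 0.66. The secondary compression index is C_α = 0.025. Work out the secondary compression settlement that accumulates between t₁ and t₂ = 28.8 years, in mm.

Secondary compression: S_s = C_α·H/(1+e_p)·log₁₀(t₂/t₁)
S_s = 0.025×3.3/(1+0.66)×log₁₀(28.8/3.7)
    = 0.0497 × 0.8912 = 0.04429 m

S_s ≈ 44.3 mm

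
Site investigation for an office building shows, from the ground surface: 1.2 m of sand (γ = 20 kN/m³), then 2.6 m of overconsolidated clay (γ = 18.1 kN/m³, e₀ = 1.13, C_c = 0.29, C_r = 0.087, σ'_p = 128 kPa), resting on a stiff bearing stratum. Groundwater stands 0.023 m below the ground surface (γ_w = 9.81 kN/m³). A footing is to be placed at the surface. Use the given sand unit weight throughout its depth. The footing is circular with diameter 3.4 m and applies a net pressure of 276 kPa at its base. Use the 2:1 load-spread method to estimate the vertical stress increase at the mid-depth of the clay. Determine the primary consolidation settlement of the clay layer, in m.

S_c ≈ 0.0737 m

Mid-depth of clay below the ground surface: z = 1.2 + 2.6/2 = 2.5 m.
Total vertical stress at mid-clay: σ_v = 20×1.2 + 18.1×1.3 = 47.53 kPa.
Pore pressure: u = 9.81×(2.5 − 0.023) = 24.299 kPa.
Initial effective stress: σ'_0 = σ_v − u = 47.53 − 24.299 = 23.231 kPa.
Stress increase at mid-clay by the 2:1 spreading method:
Δσ ≈ qD²/(D+z)² = 276×3.4²/(3.4+2.5)² = 91.656 kPa
Final effective stress: σ'_f = 23.231 + 91.656 = 114.89 kPa.
σ'_f = 114.89 ≤ σ'_p = 128 kPa, so the clay remains overconsolidated and only the recompression index applies:
S_c = C_r·H/(1+e₀)·log₁₀(σ'_f/σ'_0) = 0.087×2.6/2.13×log₁₀(114.89/23.231)
    = 0.1062 × 0.69421 = 0.07373 m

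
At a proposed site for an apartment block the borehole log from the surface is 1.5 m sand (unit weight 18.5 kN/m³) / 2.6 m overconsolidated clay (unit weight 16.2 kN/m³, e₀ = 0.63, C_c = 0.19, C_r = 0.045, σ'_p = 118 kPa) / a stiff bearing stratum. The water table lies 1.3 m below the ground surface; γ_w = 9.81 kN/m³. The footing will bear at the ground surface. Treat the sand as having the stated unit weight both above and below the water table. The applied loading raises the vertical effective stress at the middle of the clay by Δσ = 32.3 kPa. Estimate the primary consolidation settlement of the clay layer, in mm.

Mid-depth of clay below the ground surface: z = 1.5 + 2.6/2 = 2.8 m.
Total vertical stress at mid-clay: σ_v = 18.5×1.5 + 16.2×1.3 = 48.81 kPa.
Pore pressure: u = 9.81×(2.8 − 1.3) = 14.715 kPa.
Initial effective stress: σ'_0 = σ_v − u = 48.81 − 14.715 = 34.095 kPa.
Final effective stress: σ'_f = 34.095 + 32.3 = 66.395 kPa.
σ'_f = 66.395 ≤ σ'_p = 118 kPa, so the clay remains overconsolidated and only the recompression index applies:
S_c = C_r·H/(1+e₀)·log₁₀(σ'_f/σ'_0) = 0.045×2.6/1.63×log₁₀(66.395/34.095)
    = 0.071779 × 0.28944 = 0.02078 m

S_c ≈ 20.8 mm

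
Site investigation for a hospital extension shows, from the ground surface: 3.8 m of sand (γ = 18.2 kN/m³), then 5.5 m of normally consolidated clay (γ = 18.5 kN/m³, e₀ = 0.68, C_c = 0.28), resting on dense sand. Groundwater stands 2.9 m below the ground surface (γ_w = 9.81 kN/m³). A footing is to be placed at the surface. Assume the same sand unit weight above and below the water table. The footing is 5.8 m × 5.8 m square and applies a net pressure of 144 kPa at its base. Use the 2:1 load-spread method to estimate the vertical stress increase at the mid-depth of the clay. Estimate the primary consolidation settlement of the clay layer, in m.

S_c ≈ 0.127 m

Mid-depth of clay below the ground surface: z = 3.8 + 5.5/2 = 6.55 m.
Total vertical stress at mid-clay: σ_v = 18.2×3.8 + 18.5×2.75 = 120.03 kPa.
Pore pressure: u = 9.81×(6.55 − 2.9) = 35.806 kPa.
Initial effective stress: σ'_0 = σ_v − u = 120.03 − 35.806 = 84.224 kPa.
Stress increase at mid-clay by the 2:1 spreading method:
Δσ = qBL/((B+z)(L+z)) = 144×5.8×5.8/((5.8+6.55)(5.8+6.55)) = 31.76 kPa
Final effective stress: σ'_f = σ'_0 + Δσ = 84.224 + 31.76 = 115.98 kPa.
Normally consolidated clay, so the full stress increment lies on the virgin compression line:
S_c = C_c·H/(1+e₀)·log₁₀(σ'_f/σ'_0) = 0.28×5.5/(1+0.68)×log₁₀(115.98/84.224)
    = 0.91667 × 0.13895 = 0.1274 m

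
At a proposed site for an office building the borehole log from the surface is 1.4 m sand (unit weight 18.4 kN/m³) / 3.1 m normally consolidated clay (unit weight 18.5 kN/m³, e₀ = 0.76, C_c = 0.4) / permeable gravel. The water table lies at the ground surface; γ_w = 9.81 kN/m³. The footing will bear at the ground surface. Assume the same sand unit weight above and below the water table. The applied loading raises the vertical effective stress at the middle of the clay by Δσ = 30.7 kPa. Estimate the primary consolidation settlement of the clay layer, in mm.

S_c ≈ 242 mm

Mid-depth of clay below the ground surface: z = 1.4 + 3.1/2 = 2.95 m.
Total vertical stress at mid-clay: σ_v = 18.4×1.4 + 18.5×1.55 = 54.435 kPa.
Pore pressure: u = 9.81×(2.95 − 0) = 28.94 kPa.
Initial effective stress: σ'_0 = σ_v − u = 54.435 − 28.94 = 25.495 kPa.
Final effective stress: σ'_f = σ'_0 + Δσ = 25.495 + 30.7 = 56.195 kPa.
Normally consolidated clay, so the full stress increment lies on the virgin compression line:
S_c = C_c·H/(1+e₀)·log₁₀(σ'_f/σ'_0) = 0.4×3.1/(1+0.76)×log₁₀(56.195/25.495)
    = 0.70455 × 0.34324 = 0.2418 m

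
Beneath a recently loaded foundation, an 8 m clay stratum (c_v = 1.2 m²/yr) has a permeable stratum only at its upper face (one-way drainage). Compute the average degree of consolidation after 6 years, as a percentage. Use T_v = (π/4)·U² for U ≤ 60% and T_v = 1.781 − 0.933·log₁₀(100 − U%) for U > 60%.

U ≈ 37.8 %

Drainage path length: H_d = H = 8 m (single drainage).
T_v = c_v·t/H_d² = 1.2×6/8² = 0.1125.
T_v = 0.1125 corresponds to the U ≤ 60% branch:
U = √(4T_v/π) = 0.3785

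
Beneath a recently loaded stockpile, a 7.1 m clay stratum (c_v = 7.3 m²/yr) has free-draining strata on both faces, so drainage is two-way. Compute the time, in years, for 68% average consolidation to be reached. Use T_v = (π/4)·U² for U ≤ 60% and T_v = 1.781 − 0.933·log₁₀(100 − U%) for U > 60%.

t ≈ 0.65 years

Drainage path length: H_d = H/2 = 3.55 m (double drainage).
U > 60%: T_v = 1.781 − 0.933·log₁₀(100 − 68) = 0.3767.
t = T_v·H_d²/c_v = 0.3767×3.55²/7.3 = 0.6503 years.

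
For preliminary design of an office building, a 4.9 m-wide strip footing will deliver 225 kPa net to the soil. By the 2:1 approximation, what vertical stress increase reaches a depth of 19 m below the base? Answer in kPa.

By the 2:1 method the load spreads at 1 horizontal : 2 vertical, so at depth z the loaded area has grown by z in each plan dimension:
Δσ = qB/(B+z) = 225×4.9/(4.9+19) = 46.13 kPa

Δσ_z ≈ 46.1 kPa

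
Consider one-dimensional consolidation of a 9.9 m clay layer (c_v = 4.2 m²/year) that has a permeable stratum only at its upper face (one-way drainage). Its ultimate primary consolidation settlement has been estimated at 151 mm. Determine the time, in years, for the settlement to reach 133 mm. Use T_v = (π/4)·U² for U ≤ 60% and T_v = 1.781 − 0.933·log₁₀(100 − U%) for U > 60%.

t ≈ 18.1 years

Drainage path length: H_d = H = 9.9 m (single drainage).
U = S(t)/S_ult = 133/151 = 0.8808.
U > 60%: T_v = 1.781 − 0.933·log₁₀(100 − 88.079) = 0.77682.
t = T_v·H_d²/c_v = 0.77682×9.9²/4.2 = 18.13 years.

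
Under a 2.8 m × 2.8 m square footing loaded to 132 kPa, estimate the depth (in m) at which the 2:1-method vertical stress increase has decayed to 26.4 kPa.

z ≈ 3.46 m

2:1 spreading — at depth z the loaded area has grown by z in each plan dimension:
qB²/(B+z)² = Δσ_z ⇒ z = B(√(q/Δσ_z) − 1) = 2.8×(√(132/26.4) − 1) = 3.461 m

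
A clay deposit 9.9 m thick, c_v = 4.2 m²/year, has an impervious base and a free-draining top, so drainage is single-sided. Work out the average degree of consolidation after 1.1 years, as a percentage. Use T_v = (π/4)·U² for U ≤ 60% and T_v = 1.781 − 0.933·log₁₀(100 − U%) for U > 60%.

U ≈ 24.5 %

Drainage path length: H_d = H = 9.9 m (single drainage).
T_v = c_v·t/H_d² = 4.2×1.1/9.9² = 0.047138.
T_v = 0.047138 corresponds to the U ≤ 60% branch:
U = √(4T_v/π) = 0.245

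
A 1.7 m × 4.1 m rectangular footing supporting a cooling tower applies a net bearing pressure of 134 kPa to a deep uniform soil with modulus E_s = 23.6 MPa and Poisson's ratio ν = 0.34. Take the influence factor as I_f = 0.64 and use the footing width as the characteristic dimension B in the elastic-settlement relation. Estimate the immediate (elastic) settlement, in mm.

S_e ≈ 5.46 mm

Immediate (elastic) settlement: S_e = q·B·(1−ν²)/E_s · I_f.
E_s = 23.6 MPa = 23600 kPa.
S_e = 134 × 1.7 × (1 − 0.34²) / 23600 × 0.64
    = 134 × 1.7 × 0.8844 / 23600 × 0.64
    = 0.005463 m = 5.463 mm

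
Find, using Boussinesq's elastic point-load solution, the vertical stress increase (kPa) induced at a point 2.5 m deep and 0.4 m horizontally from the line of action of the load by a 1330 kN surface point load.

Boussinesq vertical stress below a point load on an elastic half-space:
Δσ_z = 3P/(2πz²) · [1 + (r/z)²]^(−5/2)
r/z = 0.4/2.5 = 0.16; [1+(r/z)²]^(−5/2) = 0.93876.
Δσ_z = 3×1330/(2π×2.5²) × 0.93876 = 101.6 × 0.93876 = 95.38 kPa

Δσ_z ≈ 95.4 kPa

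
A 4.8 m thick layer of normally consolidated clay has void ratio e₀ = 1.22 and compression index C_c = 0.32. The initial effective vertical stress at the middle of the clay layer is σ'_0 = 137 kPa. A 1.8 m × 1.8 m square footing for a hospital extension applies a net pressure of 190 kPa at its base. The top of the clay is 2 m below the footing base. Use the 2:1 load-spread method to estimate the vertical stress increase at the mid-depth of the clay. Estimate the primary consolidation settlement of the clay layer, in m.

Mid-depth of clay below the footing base: z = 2 + 4.8/2 = 4.4 m.
Stress increase at mid-clay by the 2:1 spreading method:
Δσ = qBL/((B+z)(L+z)) = 190×1.8×1.8/((1.8+4.4)(1.8+4.4)) = 16.015 kPa
Final effective stress: σ'_f = σ'_0 + Δσ = 137 + 16.015 = 153.01 kPa.
Normally consolidated clay, so the full stress increment lies on the virgin compression line:
S_c = C_c·H/(1+e₀)·log₁₀(σ'_f/σ'_0) = 0.32×4.8/(1+1.22)×log₁₀(153.01/137)
    = 0.69189 × 0.047999 = 0.03321 m

S_c ≈ 0.0332 m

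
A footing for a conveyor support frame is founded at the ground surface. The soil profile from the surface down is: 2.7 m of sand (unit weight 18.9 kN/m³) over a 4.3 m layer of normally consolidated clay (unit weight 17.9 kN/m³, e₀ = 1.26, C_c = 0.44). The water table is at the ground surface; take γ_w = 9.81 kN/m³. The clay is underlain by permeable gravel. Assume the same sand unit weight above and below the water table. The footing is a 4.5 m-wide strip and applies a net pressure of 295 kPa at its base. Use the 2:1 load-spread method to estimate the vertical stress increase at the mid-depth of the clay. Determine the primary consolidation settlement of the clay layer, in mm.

S_c ≈ 537 mm

Mid-depth of clay below the ground surface: z = 2.7 + 4.3/2 = 4.85 m.
Total vertical stress at mid-clay: σ_v = 18.9×2.7 + 17.9×2.15 = 89.515 kPa.
Pore pressure: u = 9.81×(4.85 − 0) = 47.578 kPa.
Initial effective stress: σ'_0 = σ_v − u = 89.515 − 47.578 = 41.937 kPa.
Stress increase at mid-clay by the 2:1 spreading method:
Δσ = qB/(B+z) = 295×4.5/(4.5+4.85) = 141.98 kPa
Final effective stress: σ'_f = σ'_0 + Δσ = 41.937 + 141.98 = 183.92 kPa.
Normally consolidated clay, so the full stress increment lies on the virgin compression line:
S_c = C_c·H/(1+e₀)·log₁₀(σ'_f/σ'_0) = 0.44×4.3/(1+1.26)×log₁₀(183.92/41.937)
    = 0.83717 × 0.64203 = 0.5375 m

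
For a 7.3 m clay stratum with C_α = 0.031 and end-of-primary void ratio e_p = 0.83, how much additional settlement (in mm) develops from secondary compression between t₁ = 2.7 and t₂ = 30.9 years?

S_s ≈ 131 mm

Secondary compression: S_s = C_α·H/(1+e_p)·log₁₀(t₂/t₁)
S_s = 0.031×7.3/(1+0.83)×log₁₀(30.9/2.7)
    = 0.1237 × 1.059 = 0.1309 m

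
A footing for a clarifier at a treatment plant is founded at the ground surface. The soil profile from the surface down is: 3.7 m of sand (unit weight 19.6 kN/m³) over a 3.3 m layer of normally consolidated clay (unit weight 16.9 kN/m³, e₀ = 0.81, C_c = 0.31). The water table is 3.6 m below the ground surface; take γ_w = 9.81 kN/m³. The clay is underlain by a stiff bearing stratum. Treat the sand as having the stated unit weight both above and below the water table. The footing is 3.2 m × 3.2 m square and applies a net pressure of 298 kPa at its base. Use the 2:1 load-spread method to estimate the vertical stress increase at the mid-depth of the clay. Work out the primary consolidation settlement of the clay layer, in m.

Mid-depth of clay below the ground surface: z = 3.7 + 3.3/2 = 5.35 m.
Total vertical stress at mid-clay: σ_v = 19.6×3.7 + 16.9×1.65 = 100.41 kPa.
Pore pressure: u = 9.81×(5.35 − 3.6) = 17.168 kPa.
Initial effective stress: σ'_0 = σ_v − u = 100.41 − 17.168 = 83.242 kPa.
Stress increase at mid-clay by the 2:1 spreading method:
Δσ = qBL/((B+z)(L+z)) = 298×3.2×3.2/((3.2+5.35)(3.2+5.35)) = 41.743 kPa
Final effective stress: σ'_f = σ'_0 + Δσ = 83.242 + 41.743 = 124.99 kPa.
Normally consolidated clay, so the full stress increment lies on the virgin compression line:
S_c = C_c·H/(1+e₀)·log₁₀(σ'_f/σ'_0) = 0.31×3.3/(1+0.81)×log₁₀(124.99/83.242)
    = 0.56519 × 0.17653 = 0.09977 m

S_c ≈ 0.0998 m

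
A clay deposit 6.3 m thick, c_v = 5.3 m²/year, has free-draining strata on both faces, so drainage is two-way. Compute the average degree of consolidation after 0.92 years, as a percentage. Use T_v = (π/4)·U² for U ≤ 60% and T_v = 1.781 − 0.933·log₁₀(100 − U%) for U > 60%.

Drainage path length: H_d = H/2 = 3.15 m (double drainage).
T_v = c_v·t/H_d² = 5.3×0.92/3.15² = 0.49141.
T_v = 0.49141 corresponds to the U > 60% branch:
U = 1 − 10^((1.781 − T_v)/0.933)/100 = 0.7589

U ≈ 75.9 %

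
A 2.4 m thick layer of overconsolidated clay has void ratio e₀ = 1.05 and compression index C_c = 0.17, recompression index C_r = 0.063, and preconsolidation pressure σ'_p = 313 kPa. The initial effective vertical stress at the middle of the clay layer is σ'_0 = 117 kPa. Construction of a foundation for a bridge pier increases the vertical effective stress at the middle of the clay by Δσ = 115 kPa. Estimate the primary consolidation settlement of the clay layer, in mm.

Final effective stress: σ'_f = 117 + 115 = 232 kPa.
σ'_f = 232 ≤ σ'_p = 313 kPa, so the clay remains overconsolidated and only the recompression index applies:
S_c = C_r·H/(1+e₀)·log₁₀(σ'_f/σ'_0) = 0.063×2.4/2.05×log₁₀(232/117)
    = 0.073754 × 0.2973 = 0.02193 m

S_c ≈ 21.9 mm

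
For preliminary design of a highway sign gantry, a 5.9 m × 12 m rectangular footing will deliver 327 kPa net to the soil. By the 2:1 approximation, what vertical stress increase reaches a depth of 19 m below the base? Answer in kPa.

By the 2:1 method the load spreads at 1 horizontal : 2 vertical, so at depth z the loaded area has grown by z in each plan dimension:
Δσ = qBL/((B+z)(L+z)) = 327×5.9×12/((5.9+19)(12+19)) = 29.993 kPa

Δσ_z ≈ 30 kPa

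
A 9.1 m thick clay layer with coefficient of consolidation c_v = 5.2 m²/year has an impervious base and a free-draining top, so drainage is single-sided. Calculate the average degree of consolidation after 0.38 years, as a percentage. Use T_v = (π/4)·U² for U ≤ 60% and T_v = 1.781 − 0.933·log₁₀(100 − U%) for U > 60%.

U ≈ 17.4 %

Drainage path length: H_d = H = 9.1 m (single drainage).
T_v = c_v·t/H_d² = 5.2×0.38/9.1² = 0.023862.
T_v = 0.023862 corresponds to the U ≤ 60% branch:
U = √(4T_v/π) = 0.1743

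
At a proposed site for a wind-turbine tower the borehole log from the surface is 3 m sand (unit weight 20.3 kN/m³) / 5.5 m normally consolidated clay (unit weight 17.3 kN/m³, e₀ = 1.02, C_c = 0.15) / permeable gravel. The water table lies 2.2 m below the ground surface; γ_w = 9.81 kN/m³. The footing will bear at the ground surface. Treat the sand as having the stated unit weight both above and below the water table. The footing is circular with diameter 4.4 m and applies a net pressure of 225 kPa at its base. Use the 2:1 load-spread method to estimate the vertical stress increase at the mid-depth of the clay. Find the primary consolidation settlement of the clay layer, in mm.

S_c ≈ 80.5 mm

Mid-depth of clay below the ground surface: z = 3 + 5.5/2 = 5.75 m.
Total vertical stress at mid-clay: σ_v = 20.3×3 + 17.3×2.75 = 108.48 kPa.
Pore pressure: u = 9.81×(5.75 − 2.2) = 34.825 kPa.
Initial effective stress: σ'_0 = σ_v − u = 108.48 − 34.825 = 73.655 kPa.
Stress increase at mid-clay by the 2:1 spreading method:
Δσ ≈ qD²/(D+z)² = 225×4.4²/(4.4+5.75)² = 42.282 kPa
Final effective stress: σ'_f = σ'_0 + Δσ = 73.655 + 42.282 = 115.94 kPa.
Normally consolidated clay, so the full stress increment lies on the virgin compression line:
S_c = C_c·H/(1+e₀)·log₁₀(σ'_f/σ'_0) = 0.15×5.5/(1+1.02)×log₁₀(115.94/73.655)
    = 0.40842 × 0.19703 = 0.08047 m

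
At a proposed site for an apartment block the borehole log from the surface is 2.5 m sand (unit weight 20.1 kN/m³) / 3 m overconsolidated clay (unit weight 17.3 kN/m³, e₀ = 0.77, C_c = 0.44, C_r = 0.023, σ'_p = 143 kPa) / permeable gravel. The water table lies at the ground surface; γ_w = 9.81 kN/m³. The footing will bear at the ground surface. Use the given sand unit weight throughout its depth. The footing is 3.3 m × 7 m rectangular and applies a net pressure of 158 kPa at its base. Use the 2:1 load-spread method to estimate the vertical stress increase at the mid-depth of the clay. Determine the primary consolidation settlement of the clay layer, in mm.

S_c ≈ 13.6 mm

Mid-depth of clay below the ground surface: z = 2.5 + 3/2 = 4 m.
Total vertical stress at mid-clay: σ_v = 20.1×2.5 + 17.3×1.5 = 76.2 kPa.
Pore pressure: u = 9.81×(4 − 0) = 39.24 kPa.
Initial effective stress: σ'_0 = σ_v − u = 76.2 − 39.24 = 36.96 kPa.
Stress increase at mid-clay by the 2:1 spreading method:
Δσ = qBL/((B+z)(L+z)) = 158×3.3×7/((3.3+4)(7+4)) = 45.452 kPa
Final effective stress: σ'_f = 36.96 + 45.452 = 82.412 kPa.
σ'_f = 82.412 ≤ σ'_p = 143 kPa, so the clay remains overconsolidated and only the recompression index applies:
S_c = C_r·H/(1+e₀)·log₁₀(σ'_f/σ'_0) = 0.023×3/1.77×log₁₀(82.412/36.96)
    = 0.038983 × 0.34826 = 0.01358 m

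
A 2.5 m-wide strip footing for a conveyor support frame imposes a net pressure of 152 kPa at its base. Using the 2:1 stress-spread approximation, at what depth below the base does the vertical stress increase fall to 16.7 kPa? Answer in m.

z ≈ 20.3 m

2:1 spreading — at depth z the loaded area has grown by z in each plan dimension:
qB/(B+z) = Δσ_z ⇒ z = qB/Δσ_z − B = 152×2.5/16.7 − 2.5 = 20.25 m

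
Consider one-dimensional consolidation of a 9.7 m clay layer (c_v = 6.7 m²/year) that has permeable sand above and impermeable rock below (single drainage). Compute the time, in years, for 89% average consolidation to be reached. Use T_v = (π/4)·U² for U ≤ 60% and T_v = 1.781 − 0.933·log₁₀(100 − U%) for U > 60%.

t ≈ 11.4 years

Drainage path length: H_d = H = 9.7 m (single drainage).
U > 60%: T_v = 1.781 − 0.933·log₁₀(100 − 89) = 0.80938.
t = T_v·H_d²/c_v = 0.80938×9.7²/6.7 = 11.37 years.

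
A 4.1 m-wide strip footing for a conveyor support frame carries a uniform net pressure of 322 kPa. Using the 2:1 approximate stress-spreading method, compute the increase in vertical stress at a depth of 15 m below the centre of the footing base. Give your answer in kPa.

Δσ_z ≈ 69.1 kPa

By the 2:1 method the load spreads at 1 horizontal : 2 vertical, so at depth z the loaded area has grown by z in each plan dimension:
Δσ = qB/(B+z) = 322×4.1/(4.1+15) = 69.12 kPa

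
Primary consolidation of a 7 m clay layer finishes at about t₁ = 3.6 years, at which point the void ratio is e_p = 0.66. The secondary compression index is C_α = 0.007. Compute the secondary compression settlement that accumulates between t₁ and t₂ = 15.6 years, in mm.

Secondary compression: S_s = C_α·H/(1+e_p)·log₁₀(t₂/t₁)
S_s = 0.007×7/(1+0.66)×log₁₀(15.6/3.6)
    = 0.02952 × 0.6368 = 0.0188 m

S_s ≈ 18.8 mm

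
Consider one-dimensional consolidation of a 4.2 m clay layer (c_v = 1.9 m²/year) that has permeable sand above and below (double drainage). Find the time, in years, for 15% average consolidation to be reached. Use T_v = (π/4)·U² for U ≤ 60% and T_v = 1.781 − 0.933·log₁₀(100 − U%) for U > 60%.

Drainage path length: H_d = H/2 = 2.1 m (double drainage).
U ≤ 60%: T_v = (π/4)·U² = (π/4)×0.15² = 0.017671.
t = T_v·H_d²/c_v = 0.017671×2.1²/1.9 = 0.04102 years.

t ≈ 0.041 years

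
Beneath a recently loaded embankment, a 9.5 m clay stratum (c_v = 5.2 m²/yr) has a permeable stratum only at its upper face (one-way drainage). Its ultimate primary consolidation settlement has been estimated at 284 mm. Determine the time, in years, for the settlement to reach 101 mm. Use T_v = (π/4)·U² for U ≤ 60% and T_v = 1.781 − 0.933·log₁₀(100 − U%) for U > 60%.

Drainage path length: H_d = H = 9.5 m (single drainage).
U = S(t)/S_ult = 101/284 = 0.3556.
U ≤ 60%: T_v = (π/4)·U² = (π/4)×0.35563² = 0.099334.
t = T_v·H_d²/c_v = 0.099334×9.5²/5.2 = 1.724 years.

t ≈ 1.72 years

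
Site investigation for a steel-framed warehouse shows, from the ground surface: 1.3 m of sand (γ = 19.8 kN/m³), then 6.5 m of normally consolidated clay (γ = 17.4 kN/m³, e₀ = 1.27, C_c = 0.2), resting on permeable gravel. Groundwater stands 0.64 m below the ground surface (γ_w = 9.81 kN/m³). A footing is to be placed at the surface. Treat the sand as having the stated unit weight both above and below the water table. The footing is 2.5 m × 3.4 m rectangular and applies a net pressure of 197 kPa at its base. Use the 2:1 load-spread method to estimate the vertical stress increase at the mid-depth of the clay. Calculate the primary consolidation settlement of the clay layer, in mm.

Mid-depth of clay below the ground surface: z = 1.3 + 6.5/2 = 4.55 m.
Total vertical stress at mid-clay: σ_v = 19.8×1.3 + 17.4×3.25 = 82.29 kPa.
Pore pressure: u = 9.81×(4.55 − 0.64) = 38.357 kPa.
Initial effective stress: σ'_0 = σ_v − u = 82.29 − 38.357 = 43.933 kPa.
Stress increase at mid-clay by the 2:1 spreading method:
Δσ = qBL/((B+z)(L+z)) = 197×2.5×3.4/((2.5+4.55)(3.4+4.55)) = 29.876 kPa
Final effective stress: σ'_f = σ'_0 + Δσ = 43.933 + 29.876 = 73.809 kPa.
Normally consolidated clay, so the full stress increment lies on the virgin compression line:
S_c = C_c·H/(1+e₀)·log₁₀(σ'_f/σ'_0) = 0.2×6.5/(1+1.27)×log₁₀(73.809/43.933)
    = 0.57269 × 0.22532 = 0.129 m

S_c ≈ 129 mm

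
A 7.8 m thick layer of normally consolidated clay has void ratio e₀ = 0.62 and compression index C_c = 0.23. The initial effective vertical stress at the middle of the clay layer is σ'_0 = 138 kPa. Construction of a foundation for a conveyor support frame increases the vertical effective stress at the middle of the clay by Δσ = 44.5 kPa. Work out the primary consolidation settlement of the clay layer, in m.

S_c ≈ 0.134 m

Final effective stress: σ'_f = σ'_0 + Δσ = 138 + 44.5 = 182.5 kPa.
Normally consolidated clay, so the full stress increment lies on the virgin compression line:
S_c = C_c·H/(1+e₀)·log₁₀(σ'_f/σ'_0) = 0.23×7.8/(1+0.62)×log₁₀(182.5/138)
    = 1.1074 × 0.12138 = 0.1344 m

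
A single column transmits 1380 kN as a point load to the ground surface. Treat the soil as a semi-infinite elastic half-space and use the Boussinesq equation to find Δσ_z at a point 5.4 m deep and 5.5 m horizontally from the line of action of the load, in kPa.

Boussinesq vertical stress below a point load on an elastic half-space:
Δσ_z = 3P/(2πz²) · [1 + (r/z)²]^(−5/2)
r/z = 5.5/5.4 = 1.0185; [1+(r/z)²]^(−5/2) = 0.16878.
Δσ_z = 3×1380/(2π×5.4²) × 0.16878 = 22.596 × 0.16878 = 3.814 kPa

Δσ_z ≈ 3.81 kPa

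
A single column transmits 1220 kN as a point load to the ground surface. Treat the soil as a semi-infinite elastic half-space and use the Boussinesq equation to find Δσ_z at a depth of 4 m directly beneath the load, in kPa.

Boussinesq vertical stress below a point load on an elastic half-space:
Δσ_z = 3P/(2πz²) · [1 + (r/z)²]^(−5/2)
r/z = 0/4 = 0; [1+(r/z)²]^(−5/2) = 1.
Δσ_z = 3×1220/(2π×4²) × 1 = 36.407 × 1 = 36.41 kPa

Δσ_z ≈ 36.4 kPa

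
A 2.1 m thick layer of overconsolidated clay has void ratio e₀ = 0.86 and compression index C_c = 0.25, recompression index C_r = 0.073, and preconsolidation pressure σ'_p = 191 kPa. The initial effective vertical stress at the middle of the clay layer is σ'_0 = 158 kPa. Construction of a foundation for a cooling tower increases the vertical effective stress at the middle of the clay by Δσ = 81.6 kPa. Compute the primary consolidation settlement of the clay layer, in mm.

S_c ≈ 34.6 mm

Final effective stress: σ'_f = 158 + 81.6 = 239.6 kPa.
σ'_f = 239.6 > σ'_p = 191 kPa, so the stress path crosses the preconsolidation pressure — recompression up to σ'_p, then virgin compression beyond:
S_c = H/(1+e₀)·[C_r·log₁₀(σ'_p/σ'_0) + C_c·log₁₀(σ'_f/σ'_p)]
    = 2.1/1.86 × [0.073×log₁₀(191/158) + 0.25×log₁₀(239.6/191)]
    = 1.129 × [0.0060135 + 0.024613] = 0.03458 m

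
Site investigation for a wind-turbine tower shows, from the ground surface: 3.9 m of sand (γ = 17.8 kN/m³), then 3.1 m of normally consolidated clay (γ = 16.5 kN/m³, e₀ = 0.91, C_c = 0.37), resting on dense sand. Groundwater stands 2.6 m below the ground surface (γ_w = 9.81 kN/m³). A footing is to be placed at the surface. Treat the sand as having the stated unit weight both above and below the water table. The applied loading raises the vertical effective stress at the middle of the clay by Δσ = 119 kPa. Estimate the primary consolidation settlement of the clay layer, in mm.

Mid-depth of clay below the ground surface: z = 3.9 + 3.1/2 = 5.45 m.
Total vertical stress at mid-clay: σ_v = 17.8×3.9 + 16.5×1.55 = 94.995 kPa.
Pore pressure: u = 9.81×(5.45 − 2.6) = 27.959 kPa.
Initial effective stress: σ'_0 = σ_v − u = 94.995 − 27.959 = 67.036 kPa.
Final effective stress: σ'_f = σ'_0 + Δσ = 67.036 + 119 = 186.04 kPa.
Normally consolidated clay, so the full stress increment lies on the virgin compression line:
S_c = C_c·H/(1+e₀)·log₁₀(σ'_f/σ'_0) = 0.37×3.1/(1+0.91)×log₁₀(186.04/67.036)
    = 0.60052 × 0.4433 = 0.2662 m

S_c ≈ 266 mm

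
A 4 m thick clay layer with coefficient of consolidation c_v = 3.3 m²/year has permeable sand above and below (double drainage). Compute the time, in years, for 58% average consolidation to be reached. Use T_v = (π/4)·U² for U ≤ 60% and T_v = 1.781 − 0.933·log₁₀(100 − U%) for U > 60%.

Drainage path length: H_d = H/2 = 2 m (double drainage).
U ≤ 60%: T_v = (π/4)·U² = (π/4)×0.58² = 0.26421.
t = T_v·H_d²/c_v = 0.26421×2²/3.3 = 0.3203 years.

t ≈ 0.32 years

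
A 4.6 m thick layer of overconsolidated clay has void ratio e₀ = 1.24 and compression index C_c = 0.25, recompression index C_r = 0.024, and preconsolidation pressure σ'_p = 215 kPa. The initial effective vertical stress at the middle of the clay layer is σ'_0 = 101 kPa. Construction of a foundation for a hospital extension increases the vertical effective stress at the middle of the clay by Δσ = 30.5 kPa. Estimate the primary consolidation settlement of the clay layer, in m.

S_c ≈ 0.00565 m

Final effective stress: σ'_f = 101 + 30.5 = 131.5 kPa.
σ'_f = 131.5 ≤ σ'_p = 215 kPa, so the clay remains overconsolidated and only the recompression index applies:
S_c = C_r·H/(1+e₀)·log₁₀(σ'_f/σ'_0) = 0.024×4.6/2.24×log₁₀(131.5/101)
    = 0.049286 × 0.1146 = 0.005648 m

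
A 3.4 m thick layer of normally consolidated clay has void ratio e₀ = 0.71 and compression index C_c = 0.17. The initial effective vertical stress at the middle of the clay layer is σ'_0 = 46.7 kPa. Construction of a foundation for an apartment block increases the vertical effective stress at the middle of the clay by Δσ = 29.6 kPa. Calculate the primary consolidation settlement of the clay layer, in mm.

S_c ≈ 72.1 mm

Final effective stress: σ'_f = σ'_0 + Δσ = 46.7 + 29.6 = 76.3 kPa.
Normally consolidated clay, so the full stress increment lies on the virgin compression line:
S_c = C_c·H/(1+e₀)·log₁₀(σ'_f/σ'_0) = 0.17×3.4/(1+0.71)×log₁₀(76.3/46.7)
    = 0.33801 × 0.21321 = 0.07207 m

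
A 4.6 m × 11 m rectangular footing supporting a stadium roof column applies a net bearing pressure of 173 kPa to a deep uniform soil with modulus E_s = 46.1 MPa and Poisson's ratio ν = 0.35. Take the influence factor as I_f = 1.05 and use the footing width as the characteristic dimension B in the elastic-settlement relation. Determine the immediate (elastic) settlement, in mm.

S_e ≈ 15.9 mm

Immediate (elastic) settlement: S_e = q·B·(1−ν²)/E_s · I_f.
E_s = 46.1 MPa = 46100 kPa.
S_e = 173 × 4.6 × (1 − 0.35²) / 46100 × 1.05
    = 173 × 4.6 × 0.8775 / 46100 × 1.05
    = 0.01591 m = 15.91 mm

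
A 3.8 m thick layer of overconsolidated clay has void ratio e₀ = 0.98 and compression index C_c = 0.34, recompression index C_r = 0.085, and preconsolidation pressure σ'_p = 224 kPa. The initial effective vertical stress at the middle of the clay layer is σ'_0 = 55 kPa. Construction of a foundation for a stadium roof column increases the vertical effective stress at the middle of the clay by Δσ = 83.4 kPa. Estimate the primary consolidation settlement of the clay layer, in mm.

S_c ≈ 65.4 mm

Final effective stress: σ'_f = 55 + 83.4 = 138.4 kPa.
σ'_f = 138.4 ≤ σ'_p = 224 kPa, so the clay remains overconsolidated and only the recompression index applies:
S_c = C_r·H/(1+e₀)·log₁₀(σ'_f/σ'_0) = 0.085×3.8/1.98×log₁₀(138.4/55)
    = 0.16313 × 0.40077 = 0.06538 m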